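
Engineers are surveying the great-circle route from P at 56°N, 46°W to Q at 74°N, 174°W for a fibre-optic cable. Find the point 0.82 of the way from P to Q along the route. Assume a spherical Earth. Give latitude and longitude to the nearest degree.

≈ 79°N, 146°W

Write both endpoints as unit vectors p₁, p₂ with components (cos φ cos λ, cos φ sin λ, sin φ).
The central angle between the endpoints is δ = arccos(p₁·p₂) ≈ 0.793 rad (45.4°).
Interpolate at f = 0.82 with slerp weights a = sin((1−f)δ)/sin δ ≈ 0.200, b = sin(fδ)/sin δ ≈ 0.850.
p = a·p₁ + b·p₂ ≈ (-0.155, -0.105, 0.982); φ = arcsin(p_z) ≈ 79.20°, λ = atan2(p_y, p_x) ≈ -146.00°.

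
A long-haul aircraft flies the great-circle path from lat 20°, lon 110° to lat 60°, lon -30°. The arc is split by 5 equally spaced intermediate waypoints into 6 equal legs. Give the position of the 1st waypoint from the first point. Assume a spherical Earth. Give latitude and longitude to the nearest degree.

≈ lat 35°, lon 104°

Convert each endpoint to a unit vector on the sphere (x = cos φ cos λ, y = cos φ sin λ, z = sin φ).
The central angle between the endpoints is δ = arccos(p₁·p₂) ≈ 1.635 rad (93.7°).
Interpolate at f = 1/6 with slerp weights a = sin((1−f)δ)/sin δ ≈ 0.980, b = sin(fδ)/sin δ ≈ 0.270.
p = a·p₁ + b·p₂ ≈ (-0.198, 0.798, 0.569); φ = arcsin(p_z) ≈ 34.67°, λ = atan2(p_y, p_x) ≈ 103.95°.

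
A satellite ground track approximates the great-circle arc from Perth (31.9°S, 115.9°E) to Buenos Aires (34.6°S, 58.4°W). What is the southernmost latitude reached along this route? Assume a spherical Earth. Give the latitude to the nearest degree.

The great circle lies in the plane with unit normal n̂ = (p₁ × p₂)/|p₁ × p₂|.
Here n̂_z ≈ -0.076; the vertex latitude is φ_max = arccos|n̂_z| ≈ 85.7°.
Check via Clairaut: cos φ_max = |cos φ₁| · sin C = cos(31.9°)·sin(174.9°) ≈ 0.076, again giving ≈ 85.7°.

≈ 86°S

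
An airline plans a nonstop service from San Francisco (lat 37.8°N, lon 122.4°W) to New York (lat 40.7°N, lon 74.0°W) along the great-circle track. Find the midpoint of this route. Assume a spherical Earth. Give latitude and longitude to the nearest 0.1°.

The haversine formula gives a central angle δ ≈ 0.648 rad (37.1°) between the endpoints.
Interpolate at f = 1/2 with slerp weights a = sin((1−f)δ)/sin δ ≈ 0.527, b = sin(fδ)/sin δ ≈ 0.527.
p = a·p₁ + b·p₂ ≈ (-0.113, -0.736, 0.667); φ = arcsin(p_z) ≈ 41.85°, λ = atan2(p_y, p_x) ≈ -98.73°.

≈ lat 41.9°N, lon 98.7°W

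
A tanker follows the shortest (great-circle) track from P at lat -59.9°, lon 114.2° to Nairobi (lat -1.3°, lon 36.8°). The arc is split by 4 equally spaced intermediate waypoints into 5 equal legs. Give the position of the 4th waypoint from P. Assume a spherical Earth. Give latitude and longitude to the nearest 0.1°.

≈ lat -15.6°, lon 45.2°

From cos δ = sin φ₁ sin φ₂ + cos φ₁ cos φ₂ cos Δλ, the central angle is δ ≈ 1.441 rad (82.6°).
Interpolate at f = 4/5 with slerp weights a = sin((1−f)δ)/sin δ ≈ 0.287, b = sin(fδ)/sin δ ≈ 0.922.
p = a·p₁ + b·p₂ ≈ (0.679, 0.683, -0.269); φ = arcsin(p_z) ≈ -15.60°, λ = atan2(p_y, p_x) ≈ 45.18°.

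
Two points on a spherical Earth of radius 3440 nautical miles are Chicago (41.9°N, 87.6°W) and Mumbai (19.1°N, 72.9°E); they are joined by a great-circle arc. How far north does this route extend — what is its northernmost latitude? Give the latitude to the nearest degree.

The great circle lies in the plane with unit normal n̂ = (p₁ × p₂)/|p₁ × p₂|.
Here n̂_z ≈ +0.262; the vertex latitude is φ_max = arccos|n̂_z| ≈ 74.8°.

≈ 75°N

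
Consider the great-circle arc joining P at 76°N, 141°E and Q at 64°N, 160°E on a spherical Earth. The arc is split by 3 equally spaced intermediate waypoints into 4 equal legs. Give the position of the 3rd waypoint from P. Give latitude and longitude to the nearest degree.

≈ 67°N, 157°E

Write both endpoints as unit vectors p₁, p₂ with components (cos φ cos λ, cos φ sin λ, sin φ).
The central angle between the endpoints is δ = arccos(p₁·p₂) ≈ 0.236 rad (13.5°).
Interpolate at f = 3/4 with slerp weights a = sin((1−f)δ)/sin δ ≈ 0.252, b = sin(fδ)/sin δ ≈ 0.753.
p = a·p₁ + b·p₂ ≈ (-0.358, 0.151, 0.922); φ = arcsin(p_z) ≈ 67.15°, λ = atan2(p_y, p_x) ≈ 157.07°.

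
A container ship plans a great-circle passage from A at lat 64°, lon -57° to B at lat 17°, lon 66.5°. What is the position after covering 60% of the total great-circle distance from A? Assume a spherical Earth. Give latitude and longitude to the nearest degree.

≈ lat 49°, lon 48°

The haversine formula gives a central angle δ ≈ 1.539 rad (88.2°) between the endpoints.
Interpolate at f = 0.60 with slerp weights a = sin((1−f)δ)/sin δ ≈ 0.578, b = sin(fδ)/sin δ ≈ 0.798.
p = a·p₁ + b·p₂ ≈ (0.442, 0.488, 0.753); φ = arcsin(p_z) ≈ 48.83°, λ = atan2(p_y, p_x) ≈ 47.78°.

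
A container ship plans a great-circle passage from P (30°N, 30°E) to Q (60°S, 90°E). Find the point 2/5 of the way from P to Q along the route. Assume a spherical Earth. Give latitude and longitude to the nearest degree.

Write both endpoints as unit vectors p₁, p₂ with components (cos φ cos λ, cos φ sin λ, sin φ).
The central angle between the endpoints is δ = arccos(p₁·p₂) ≈ 1.789 rad (102.5°).
Interpolate at f = 2/5 with slerp weights a = sin((1−f)δ)/sin δ ≈ 0.900, b = sin(fδ)/sin δ ≈ 0.672.
p = a·p₁ + b·p₂ ≈ (0.675, 0.726, -0.132); φ = arcsin(p_z) ≈ -7.58°, λ = atan2(p_y, p_x) ≈ 47.07°.

≈ (8°S, 47°E)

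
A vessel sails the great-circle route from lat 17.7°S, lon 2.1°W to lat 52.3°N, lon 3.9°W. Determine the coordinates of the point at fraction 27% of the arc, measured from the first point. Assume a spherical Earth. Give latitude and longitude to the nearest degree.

Write both endpoints as unit vectors p₁, p₂ with components (cos φ cos λ, cos φ sin λ, sin φ).
The central angle between the endpoints is δ = arccos(p₁·p₂) ≈ 1.222 rad (70.0°).
Interpolate at f = 0.27 with slerp weights a = sin((1−f)δ)/sin δ ≈ 0.828, b = sin(fδ)/sin δ ≈ 0.345.
p = a·p₁ + b·p₂ ≈ (0.999, -0.043, 0.021); φ = arcsin(p_z) ≈ 1.20°, λ = atan2(p_y, p_x) ≈ -2.48°.

≈ lat 1°N, lon 2°W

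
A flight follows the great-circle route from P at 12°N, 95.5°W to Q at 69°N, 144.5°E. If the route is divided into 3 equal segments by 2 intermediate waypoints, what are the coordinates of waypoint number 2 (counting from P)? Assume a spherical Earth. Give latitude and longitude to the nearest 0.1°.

≈ 64.9°N, 134.5°W

The haversine formula gives a central angle δ ≈ 1.552 rad (88.9°) between the endpoints.
Interpolate at f = 2/3 with slerp weights a = sin((1−f)δ)/sin δ ≈ 0.495, b = sin(fδ)/sin δ ≈ 0.860.
p = a·p₁ + b·p₂ ≈ (-0.297, -0.303, 0.906); φ = arcsin(p_z) ≈ 64.90°, λ = atan2(p_y, p_x) ≈ -134.48°.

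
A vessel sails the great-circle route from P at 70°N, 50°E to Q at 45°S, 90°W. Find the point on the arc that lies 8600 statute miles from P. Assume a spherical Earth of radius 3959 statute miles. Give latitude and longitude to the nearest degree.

The haversine formula gives a central angle δ ≈ 2.586 rad (148.2°) between the endpoints. The total great-circle distance is δ·R ≈ 2.586 × 3959 ≈ 10239 mi, so the target fraction is f = 8600/10239 ≈ 0.840.
Interpolate at f ≈ 0.840 with slerp weights a = sin((1−f)δ)/sin δ ≈ 0.763, b = sin(fδ)/sin δ ≈ 1.564.
p = a·p₁ + b·p₂ ≈ (0.168, -0.906, -0.389); φ = arcsin(p_z) ≈ -22.88°, λ = atan2(p_y, p_x) ≈ -79.51°.

≈ 23°S, 80°W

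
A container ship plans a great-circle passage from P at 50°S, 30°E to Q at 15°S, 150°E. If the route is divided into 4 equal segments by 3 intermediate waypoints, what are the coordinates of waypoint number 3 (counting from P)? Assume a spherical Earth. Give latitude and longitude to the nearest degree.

From cos δ = sin φ₁ sin φ₂ + cos φ₁ cos φ₂ cos Δλ, the central angle is δ ≈ 1.683 rad (96.4°).
Interpolate at f = 3/4 with slerp weights a = sin((1−f)δ)/sin δ ≈ 0.411, b = sin(fδ)/sin δ ≈ 0.959.
p = a·p₁ + b·p₂ ≈ (-0.573, 0.595, -0.563); φ = arcsin(p_z) ≈ -34.27°, λ = atan2(p_y, p_x) ≈ 133.92°.

≈ 34°S, 134°E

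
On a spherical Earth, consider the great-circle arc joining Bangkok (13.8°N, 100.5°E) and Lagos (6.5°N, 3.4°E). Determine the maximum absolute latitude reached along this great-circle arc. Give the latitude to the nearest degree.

≈ 16°N

The great circle lies in the plane with unit normal n̂ = (p₁ × p₂)/|p₁ × p₂|.
Here n̂_z ≈ -0.962; the vertex latitude is φ_max = arccos|n̂_z| ≈ 15.9°.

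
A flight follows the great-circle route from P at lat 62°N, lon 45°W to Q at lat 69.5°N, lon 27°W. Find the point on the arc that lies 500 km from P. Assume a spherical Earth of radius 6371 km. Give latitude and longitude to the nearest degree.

≈ lat 65°N, lon 39°W

The haversine formula gives a central angle δ ≈ 0.182 rad (10.5°) between the endpoints. The total great-circle distance is δ·R ≈ 0.182 × 6371 ≈ 1163 km, so the target fraction is f = 500/1163 ≈ 0.430.
Interpolate at f ≈ 0.430 with slerp weights a = sin((1−f)δ)/sin δ ≈ 0.572, b = sin(fδ)/sin δ ≈ 0.432.
p = a·p₁ + b·p₂ ≈ (0.325, -0.259, 0.910); φ = arcsin(p_z) ≈ 65.47°, λ = atan2(p_y, p_x) ≈ -38.53°.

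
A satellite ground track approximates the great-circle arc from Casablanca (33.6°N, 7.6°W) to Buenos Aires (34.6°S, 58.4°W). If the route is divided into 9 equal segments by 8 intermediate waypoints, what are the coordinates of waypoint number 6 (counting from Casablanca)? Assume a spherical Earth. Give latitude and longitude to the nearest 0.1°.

Write both endpoints as unit vectors p₁, p₂ with components (cos φ cos λ, cos φ sin λ, sin φ).
The central angle between the endpoints is δ = arccos(p₁·p₂) ≈ 1.451 rad (83.2°).
Interpolate at f = 6/9 with slerp weights a = sin((1−f)δ)/sin δ ≈ 0.468, b = sin(fδ)/sin δ ≈ 0.829.
p = a·p₁ + b·p₂ ≈ (0.745, -0.633, -0.212); φ = arcsin(p_z) ≈ -12.22°, λ = atan2(p_y, p_x) ≈ -40.38°.

≈ (12.2°S, 40.4°W)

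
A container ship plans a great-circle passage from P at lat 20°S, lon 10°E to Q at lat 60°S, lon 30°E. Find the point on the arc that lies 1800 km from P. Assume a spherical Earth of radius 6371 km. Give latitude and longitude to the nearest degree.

≈ lat 36°S, lon 15°E

Convert each endpoint to a unit vector on the sphere (x = cos φ cos λ, y = cos φ sin λ, z = sin φ).
The central angle between the endpoints is δ = arccos(p₁·p₂) ≈ 0.741 rad (42.5°). The total great-circle distance is δ·R ≈ 0.741 × 6371 ≈ 4722 km, so the target fraction is f = 1800/4722 ≈ 0.381.
Interpolate at f ≈ 0.381 with slerp weights a = sin((1−f)δ)/sin δ ≈ 0.656, b = sin(fδ)/sin δ ≈ 0.413.
p = a·p₁ + b·p₂ ≈ (0.786, 0.210, -0.582); φ = arcsin(p_z) ≈ -35.58°, λ = atan2(p_y, p_x) ≈ 14.98°.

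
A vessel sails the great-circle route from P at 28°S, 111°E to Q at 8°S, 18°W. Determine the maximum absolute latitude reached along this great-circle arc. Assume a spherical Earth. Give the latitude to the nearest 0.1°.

The great circle lies in the plane with unit normal n̂ = (p₁ × p₂)/|p₁ × p₂|.
Here n̂_z ≈ -0.777; the vertex latitude is φ_max = arccos|n̂_z| ≈ 39.0°.
Check via Clairaut: cos φ_max = |cos φ₁| · sin C = cos(28.0°)·sin(118.4°) ≈ 0.777, again giving ≈ 39.0°.

≈ 39.0°S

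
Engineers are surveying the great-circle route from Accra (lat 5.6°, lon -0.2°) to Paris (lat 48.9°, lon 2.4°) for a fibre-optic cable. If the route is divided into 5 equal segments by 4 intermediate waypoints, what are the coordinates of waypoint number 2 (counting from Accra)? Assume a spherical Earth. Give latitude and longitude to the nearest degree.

≈ lat 23°, lon 1°

Convert each endpoint to a unit vector on the sphere (x = cos φ cos λ, y = cos φ sin λ, z = sin φ).
The central angle between the endpoints is δ = arccos(p₁·p₂) ≈ 0.757 rad (43.4°).
Interpolate at f = 2/5 with slerp weights a = sin((1−f)δ)/sin δ ≈ 0.639, b = sin(fδ)/sin δ ≈ 0.434.
p = a·p₁ + b·p₂ ≈ (0.921, 0.010, 0.390); φ = arcsin(p_z) ≈ 22.93°, λ = atan2(p_y, p_x) ≈ 0.61°.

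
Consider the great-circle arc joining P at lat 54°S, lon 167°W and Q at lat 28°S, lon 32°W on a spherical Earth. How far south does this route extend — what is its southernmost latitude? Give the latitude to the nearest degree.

≈ 68°S

The great circle lies in the plane with unit normal n̂ = (p₁ × p₂)/|p₁ × p₂|.
Here n̂_z ≈ +0.367; the vertex latitude is φ_max = arccos|n̂_z| ≈ 68.5°.
Check via Clairaut: cos φ_max = |cos φ₁| · sin C = cos(54.0°)·sin(141.4°) ≈ 0.367, again giving ≈ 68.5°.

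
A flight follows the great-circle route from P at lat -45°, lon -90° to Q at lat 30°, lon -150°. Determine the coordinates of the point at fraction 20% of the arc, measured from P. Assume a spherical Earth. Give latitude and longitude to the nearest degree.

≈ lat -31°, lon -106°

Convert each endpoint to a unit vector on the sphere (x = cos φ cos λ, y = cos φ sin λ, z = sin φ).
The central angle between the endpoints is δ = arccos(p₁·p₂) ≈ 1.618 rad (92.7°).
Interpolate at f = 0.20 with slerp weights a = sin((1−f)δ)/sin δ ≈ 0.963, b = sin(fδ)/sin δ ≈ 0.318.
p = a·p₁ + b·p₂ ≈ (-0.239, -0.819, -0.522); φ = arcsin(p_z) ≈ -31.46°, λ = atan2(p_y, p_x) ≈ -106.26°.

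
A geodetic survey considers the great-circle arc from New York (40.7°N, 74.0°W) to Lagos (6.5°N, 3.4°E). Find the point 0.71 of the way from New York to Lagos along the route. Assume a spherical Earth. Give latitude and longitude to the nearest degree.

≈ 20°N, 14°W

Write both endpoints as unit vectors p₁, p₂ with components (cos φ cos λ, cos φ sin λ, sin φ).
The central angle between the endpoints is δ = arccos(p₁·p₂) ≈ 1.330 rad (76.2°).
Interpolate at f = 0.71 with slerp weights a = sin((1−f)δ)/sin δ ≈ 0.387, b = sin(fδ)/sin δ ≈ 0.834.
p = a·p₁ + b·p₂ ≈ (0.908, -0.233, 0.347); φ = arcsin(p_z) ≈ 20.31°, λ = atan2(p_y, p_x) ≈ -14.40°.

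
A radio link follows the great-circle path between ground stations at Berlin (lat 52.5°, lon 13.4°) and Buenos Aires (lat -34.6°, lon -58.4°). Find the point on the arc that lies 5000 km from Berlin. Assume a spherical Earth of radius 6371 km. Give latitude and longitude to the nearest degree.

≈ lat 18°, lon -24°

Convert each endpoint to a unit vector on the sphere (x = cos φ cos λ, y = cos φ sin λ, z = sin φ).
The central angle between the endpoints is δ = arccos(p₁·p₂) ≈ 1.869 rad (107.1°). The total great-circle distance is δ·R ≈ 1.869 × 6371 ≈ 11909 km, so the target fraction is f = 5000/11909 ≈ 0.420.
Interpolate at f ≈ 0.420 with slerp weights a = sin((1−f)δ)/sin δ ≈ 0.925, b = sin(fδ)/sin δ ≈ 0.739.
p = a·p₁ + b·p₂ ≈ (0.867, -0.388, 0.314); φ = arcsin(p_z) ≈ 18.30°, λ = atan2(p_y, p_x) ≈ -24.11°.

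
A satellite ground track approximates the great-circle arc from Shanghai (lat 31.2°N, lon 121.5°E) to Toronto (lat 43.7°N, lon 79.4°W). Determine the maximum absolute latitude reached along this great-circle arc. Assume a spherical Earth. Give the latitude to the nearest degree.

≈ 77°N

The great circle lies in the plane with unit normal n̂ = (p₁ × p₂)/|p₁ × p₂|.
Here n̂_z ≈ +0.226; the vertex latitude is φ_max = arccos|n̂_z| ≈ 76.9°.
Check via Clairaut: cos φ_max = |cos φ₁| · sin C = cos(31.2°)·sin(15.3°) ≈ 0.226, again giving ≈ 76.9°.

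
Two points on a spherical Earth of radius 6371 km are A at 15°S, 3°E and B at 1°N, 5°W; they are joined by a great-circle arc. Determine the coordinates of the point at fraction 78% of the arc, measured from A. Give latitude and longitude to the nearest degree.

Write both endpoints as unit vectors p₁, p₂ with components (cos φ cos λ, cos φ sin λ, sin φ).
The central angle between the endpoints is δ = arccos(p₁·p₂) ≈ 0.312 rad (17.8°).
Interpolate at f = 0.78 with slerp weights a = sin((1−f)δ)/sin δ ≈ 0.223, b = sin(fδ)/sin δ ≈ 0.785.
p = a·p₁ + b·p₂ ≈ (0.997, -0.057, -0.044); φ = arcsin(p_z) ≈ -2.53°, λ = atan2(p_y, p_x) ≈ -3.28°.

≈ 3°S, 3°W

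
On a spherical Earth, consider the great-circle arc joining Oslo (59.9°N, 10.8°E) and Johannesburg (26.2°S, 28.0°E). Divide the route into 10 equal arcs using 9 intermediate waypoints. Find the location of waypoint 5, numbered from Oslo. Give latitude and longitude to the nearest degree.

≈ 17°N, 22°E

Convert each endpoint to a unit vector on the sphere (x = cos φ cos λ, y = cos φ sin λ, z = sin φ).
The central angle between the endpoints is δ = arccos(p₁·p₂) ≈ 1.523 rad (87.3°).
Interpolate at f = 5/10 with slerp weights a = sin((1−f)δ)/sin δ ≈ 0.691, b = sin(fδ)/sin δ ≈ 0.691.
p = a·p₁ + b·p₂ ≈ (0.888, 0.356, 0.293); φ = arcsin(p_z) ≈ 17.02°, λ = atan2(p_y, p_x) ≈ 21.85°.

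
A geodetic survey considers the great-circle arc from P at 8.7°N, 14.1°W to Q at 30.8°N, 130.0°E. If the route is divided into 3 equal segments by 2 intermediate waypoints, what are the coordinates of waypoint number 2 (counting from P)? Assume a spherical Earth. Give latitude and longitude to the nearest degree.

≈ 51°N, 79°E

From cos δ = sin φ₁ sin φ₂ + cos φ₁ cos φ₂ cos Δλ, the central angle is δ ≈ 2.227 rad (127.6°).
Interpolate at f = 2/3 with slerp weights a = sin((1−f)δ)/sin δ ≈ 0.853, b = sin(fδ)/sin δ ≈ 1.258.
p = a·p₁ + b·p₂ ≈ (0.124, 0.622, 0.773); φ = arcsin(p_z) ≈ 50.63°, λ = atan2(p_y, p_x) ≈ 78.74°.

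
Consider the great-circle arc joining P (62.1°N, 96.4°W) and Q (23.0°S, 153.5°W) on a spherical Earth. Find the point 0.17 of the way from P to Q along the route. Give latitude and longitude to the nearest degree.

The haversine formula gives a central angle δ ≈ 1.682 rad (96.4°) between the endpoints.
Interpolate at f = 0.17 with slerp weights a = sin((1−f)δ)/sin δ ≈ 0.991, b = sin(fδ)/sin δ ≈ 0.284.
p = a·p₁ + b·p₂ ≈ (-0.286, -0.577, 0.765); φ = arcsin(p_z) ≈ 49.90°, λ = atan2(p_y, p_x) ≈ -116.31°.

≈ (50°N, 116°W)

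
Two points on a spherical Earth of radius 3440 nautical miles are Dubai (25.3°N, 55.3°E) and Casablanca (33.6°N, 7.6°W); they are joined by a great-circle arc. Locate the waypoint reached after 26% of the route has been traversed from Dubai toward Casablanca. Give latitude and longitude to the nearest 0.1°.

The haversine formula gives a central angle δ ≈ 0.953 rad (54.6°) between the endpoints.
Interpolate at f = 0.26 with slerp weights a = sin((1−f)δ)/sin δ ≈ 0.795, b = sin(fδ)/sin δ ≈ 0.301.
p = a·p₁ + b·p₂ ≈ (0.658, 0.558, 0.506); φ = arcsin(p_z) ≈ 30.42°, λ = atan2(p_y, p_x) ≈ 40.31°.

≈ 30.4°N, 40.3°E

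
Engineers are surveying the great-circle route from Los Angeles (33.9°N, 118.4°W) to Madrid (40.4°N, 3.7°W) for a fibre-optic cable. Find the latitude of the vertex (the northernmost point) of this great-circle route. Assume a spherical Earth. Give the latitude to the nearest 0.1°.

≈ 54.8°N

The great circle lies in the plane with unit normal n̂ = (p₁ × p₂)/|p₁ × p₂|.
Here n̂_z ≈ +0.577; the vertex latitude is φ_max = arccos|n̂_z| ≈ 54.8°.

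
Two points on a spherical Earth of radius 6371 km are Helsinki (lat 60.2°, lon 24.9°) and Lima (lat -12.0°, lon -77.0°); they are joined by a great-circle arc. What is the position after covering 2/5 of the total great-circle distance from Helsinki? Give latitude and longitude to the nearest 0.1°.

≈ lat 41.7°, lon -39.5°

From cos δ = sin φ₁ sin φ₂ + cos φ₁ cos φ₂ cos Δλ, the central angle is δ ≈ 1.855 rad (106.3°).
Interpolate at f = 2/5 with slerp weights a = sin((1−f)δ)/sin δ ≈ 0.935, b = sin(fδ)/sin δ ≈ 0.704.
p = a·p₁ + b·p₂ ≈ (0.576, -0.476, 0.665); φ = arcsin(p_z) ≈ 41.66°, λ = atan2(p_y, p_x) ≈ -39.53°.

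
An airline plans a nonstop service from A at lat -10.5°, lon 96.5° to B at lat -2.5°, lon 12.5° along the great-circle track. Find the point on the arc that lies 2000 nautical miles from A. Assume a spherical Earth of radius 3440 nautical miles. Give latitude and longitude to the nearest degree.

Write both endpoints as unit vectors p₁, p₂ with components (cos φ cos λ, cos φ sin λ, sin φ).
The central angle between the endpoints is δ = arccos(p₁·p₂) ≈ 1.460 rad (83.6°). The total great-circle distance is δ·R ≈ 1.460 × 3440 ≈ 5022 nmi, so the target fraction is f = 2000/5022 ≈ 0.398.
Interpolate at f ≈ 0.398 with slerp weights a = sin((1−f)δ)/sin δ ≈ 0.775, b = sin(fδ)/sin δ ≈ 0.553.
p = a·p₁ + b·p₂ ≈ (0.453, 0.876, -0.165); φ = arcsin(p_z) ≈ -9.51°, λ = atan2(p_y, p_x) ≈ 62.67°.

≈ lat -10°, lon 63°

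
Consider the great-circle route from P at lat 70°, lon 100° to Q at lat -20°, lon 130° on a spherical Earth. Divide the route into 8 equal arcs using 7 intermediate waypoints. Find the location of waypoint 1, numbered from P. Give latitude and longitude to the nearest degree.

≈ lat 59°, lon 111°

Convert each endpoint to a unit vector on the sphere (x = cos φ cos λ, y = cos φ sin λ, z = sin φ).
The central angle between the endpoints is δ = arccos(p₁·p₂) ≈ 1.614 rad (92.5°).
Interpolate at f = 1/8 with slerp weights a = sin((1−f)δ)/sin δ ≈ 0.988, b = sin(fδ)/sin δ ≈ 0.201.
p = a·p₁ + b·p₂ ≈ (-0.180, 0.477, 0.860); φ = arcsin(p_z) ≈ 59.33°, λ = atan2(p_y, p_x) ≈ 110.65°.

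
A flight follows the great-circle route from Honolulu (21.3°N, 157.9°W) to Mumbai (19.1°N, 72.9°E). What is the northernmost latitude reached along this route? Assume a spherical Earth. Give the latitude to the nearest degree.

≈ 41°N

The great circle lies in the plane with unit normal n̂ = (p₁ × p₂)/|p₁ × p₂|.
Here n̂_z ≈ -0.759; the vertex latitude is φ_max = arccos|n̂_z| ≈ 40.6°.
Check via Clairaut: cos φ_max = |cos φ₁| · sin C = cos(21.3°)·sin(54.5°) ≈ 0.759, again giving ≈ 40.6°.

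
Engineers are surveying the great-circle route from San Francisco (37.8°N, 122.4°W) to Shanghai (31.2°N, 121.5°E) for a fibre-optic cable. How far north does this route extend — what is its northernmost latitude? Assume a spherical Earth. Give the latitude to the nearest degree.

The great circle lies in the plane with unit normal n̂ = (p₁ × p₂)/|p₁ × p₂|.
Here n̂_z ≈ -0.607; the vertex latitude is φ_max = arccos|n̂_z| ≈ 52.6°.
Check via Clairaut: cos φ_max = |cos φ₁| · sin C = cos(37.8°)·sin(50.2°) ≈ 0.607, again giving ≈ 52.6°.

≈ 53°N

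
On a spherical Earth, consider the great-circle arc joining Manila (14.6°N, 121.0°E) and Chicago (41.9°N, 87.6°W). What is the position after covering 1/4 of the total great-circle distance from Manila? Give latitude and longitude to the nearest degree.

≈ 41°N, 136°E

The haversine formula gives a central angle δ ≈ 2.053 rad (117.6°) between the endpoints.
Interpolate at f = 1/4 with slerp weights a = sin((1−f)δ)/sin δ ≈ 1.128, b = sin(fδ)/sin δ ≈ 0.554.
p = a·p₁ + b·p₂ ≈ (-0.545, 0.524, 0.655); φ = arcsin(p_z) ≈ 40.89°, λ = atan2(p_y, p_x) ≈ 136.15°.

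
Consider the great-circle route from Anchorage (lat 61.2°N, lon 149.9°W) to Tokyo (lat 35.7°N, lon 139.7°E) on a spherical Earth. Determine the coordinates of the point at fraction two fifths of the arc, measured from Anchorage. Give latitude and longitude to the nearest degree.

Convert each endpoint to a unit vector on the sphere (x = cos φ cos λ, y = cos φ sin λ, z = sin φ).
The central angle between the endpoints is δ = arccos(p₁·p₂) ≈ 0.873 rad (50.0°).
Interpolate at f = 2/5 with slerp weights a = sin((1−f)δ)/sin δ ≈ 0.653, b = sin(fδ)/sin δ ≈ 0.447.
p = a·p₁ + b·p₂ ≈ (-0.549, 0.077, 0.833); φ = arcsin(p_z) ≈ 56.36°, λ = atan2(p_y, p_x) ≈ 172.03°.

≈ lat 56°N, lon 172°E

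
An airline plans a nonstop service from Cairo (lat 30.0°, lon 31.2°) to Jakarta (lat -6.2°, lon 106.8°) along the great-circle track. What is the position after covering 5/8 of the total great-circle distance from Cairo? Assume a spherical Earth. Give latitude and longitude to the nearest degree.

Convert each endpoint to a unit vector on the sphere (x = cos φ cos λ, y = cos φ sin λ, z = sin φ).
The central angle between the endpoints is δ = arccos(p₁·p₂) ≈ 1.410 rad (80.8°).
Interpolate at f = 5/8 with slerp weights a = sin((1−f)δ)/sin δ ≈ 0.511, b = sin(fδ)/sin δ ≈ 0.782.
p = a·p₁ + b·p₂ ≈ (0.154, 0.973, 0.171); φ = arcsin(p_z) ≈ 9.85°, λ = atan2(p_y, p_x) ≈ 81.01°.

≈ lat 10°, lon 81°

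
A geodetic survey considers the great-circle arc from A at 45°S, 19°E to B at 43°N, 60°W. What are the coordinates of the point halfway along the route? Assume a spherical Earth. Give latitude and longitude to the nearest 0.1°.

From cos δ = sin φ₁ sin φ₂ + cos φ₁ cos φ₂ cos Δλ, the central angle is δ ≈ 1.964 rad (112.6°).
Interpolate at f = 1/2 with slerp weights a = sin((1−f)δ)/sin δ ≈ 0.901, b = sin(fδ)/sin δ ≈ 0.901.
p = a·p₁ + b·p₂ ≈ (0.931, -0.363, -0.023); φ = arcsin(p_z) ≈ -1.30°, λ = atan2(p_y, p_x) ≈ -21.30°.

≈ 1.3°S, 21.3°W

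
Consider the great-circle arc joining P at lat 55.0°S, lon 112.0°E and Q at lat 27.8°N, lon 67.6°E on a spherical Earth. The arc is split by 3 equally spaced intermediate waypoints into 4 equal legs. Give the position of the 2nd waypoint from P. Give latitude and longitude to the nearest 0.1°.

Write both endpoints as unit vectors p₁, p₂ with components (cos φ cos λ, cos φ sin λ, sin φ).
The central angle between the endpoints is δ = arccos(p₁·p₂) ≈ 1.590 rad (91.1°).
Interpolate at f = 2/4 with slerp weights a = sin((1−f)δ)/sin δ ≈ 0.714, b = sin(fδ)/sin δ ≈ 0.714.
p = a·p₁ + b·p₂ ≈ (0.087, 0.964, -0.252); φ = arcsin(p_z) ≈ -14.59°, λ = atan2(p_y, p_x) ≈ 84.83°.

≈ lat 14.6°S, lon 84.8°E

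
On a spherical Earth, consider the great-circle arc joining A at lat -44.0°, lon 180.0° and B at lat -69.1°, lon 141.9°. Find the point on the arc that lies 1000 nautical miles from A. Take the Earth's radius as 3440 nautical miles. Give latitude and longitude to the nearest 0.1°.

≈ lat -58.5°, lon 166.7°

Convert each endpoint to a unit vector on the sphere (x = cos φ cos λ, y = cos φ sin λ, z = sin φ).
The central angle between the endpoints is δ = arccos(p₁·p₂) ≈ 0.553 rad (31.7°). The total great-circle distance is δ·R ≈ 0.553 × 3440 ≈ 1903 nmi, so the target fraction is f = 1000/1903 ≈ 0.526.
Interpolate at f ≈ 0.526 with slerp weights a = sin((1−f)δ)/sin δ ≈ 0.494, b = sin(fδ)/sin δ ≈ 0.546.
p = a·p₁ + b·p₂ ≈ (-0.508, 0.120, -0.853); φ = arcsin(p_z) ≈ -58.51°, λ = atan2(p_y, p_x) ≈ 166.71°.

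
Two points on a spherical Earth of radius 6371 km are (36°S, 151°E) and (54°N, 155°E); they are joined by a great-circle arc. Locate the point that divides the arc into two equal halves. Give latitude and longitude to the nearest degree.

≈ (9°N, 153°E)

Convert each endpoint to a unit vector on the sphere (x = cos φ cos λ, y = cos φ sin λ, z = sin φ).
The central angle between the endpoints is δ = arccos(p₁·p₂) ≈ 1.572 rad (90.1°).
Interpolate at f = 1/2 with slerp weights a = sin((1−f)δ)/sin δ ≈ 0.708, b = sin(fδ)/sin δ ≈ 0.708.
p = a·p₁ + b·p₂ ≈ (-0.878, 0.453, 0.157); φ = arcsin(p_z) ≈ 9.01°, λ = atan2(p_y, p_x) ≈ 152.68°.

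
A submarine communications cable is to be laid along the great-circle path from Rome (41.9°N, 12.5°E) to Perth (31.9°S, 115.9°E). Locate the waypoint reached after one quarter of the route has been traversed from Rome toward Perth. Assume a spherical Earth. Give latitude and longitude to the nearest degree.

From cos δ = sin φ₁ sin φ₂ + cos φ₁ cos φ₂ cos Δλ, the central angle is δ ≈ 2.094 rad (120.0°).
Interpolate at f = 1/4 with slerp weights a = sin((1−f)δ)/sin δ ≈ 1.154, b = sin(fδ)/sin δ ≈ 0.577.
p = a·p₁ + b·p₂ ≈ (0.625, 0.627, 0.466); φ = arcsin(p_z) ≈ 27.77°, λ = atan2(p_y, p_x) ≈ 45.08°.

≈ (28°N, 45°E)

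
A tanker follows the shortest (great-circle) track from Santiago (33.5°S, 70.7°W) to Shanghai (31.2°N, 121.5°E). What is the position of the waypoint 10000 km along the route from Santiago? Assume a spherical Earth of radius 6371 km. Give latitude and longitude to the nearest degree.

≈ 8°S, 166°W

Convert each endpoint to a unit vector on the sphere (x = cos φ cos λ, y = cos φ sin λ, z = sin φ).
The central angle between the endpoints is δ = arccos(p₁·p₂) ≈ 2.957 rad (169.4°). The total great-circle distance is δ·R ≈ 2.957 × 6371 ≈ 18842 km, so the target fraction is f = 10000/18842 ≈ 0.531.
Interpolate at f ≈ 0.531 with slerp weights a = sin((1−f)δ)/sin δ ≈ 5.369, b = sin(fδ)/sin δ ≈ 5.460.
p = a·p₁ + b·p₂ ≈ (-0.961, -0.243, -0.135); φ = arcsin(p_z) ≈ -7.75°, λ = atan2(p_y, p_x) ≈ -165.78°.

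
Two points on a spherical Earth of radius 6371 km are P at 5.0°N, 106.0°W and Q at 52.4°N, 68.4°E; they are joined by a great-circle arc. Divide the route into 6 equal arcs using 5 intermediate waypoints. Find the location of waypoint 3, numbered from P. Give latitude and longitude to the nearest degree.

The haversine formula gives a central angle δ ≈ 2.136 rad (122.4°) between the endpoints.
Interpolate at f = 3/6 with slerp weights a = sin((1−f)δ)/sin δ ≈ 1.038, b = sin(fδ)/sin δ ≈ 1.038.
p = a·p₁ + b·p₂ ≈ (-0.052, -0.405, 0.913); φ = arcsin(p_z) ≈ 65.89°, λ = atan2(p_y, p_x) ≈ -97.30°.

≈ 66°N, 97°W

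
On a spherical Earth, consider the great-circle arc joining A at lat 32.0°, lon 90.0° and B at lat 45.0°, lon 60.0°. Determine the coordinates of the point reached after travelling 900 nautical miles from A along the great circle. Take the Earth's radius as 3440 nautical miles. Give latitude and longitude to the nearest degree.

Write both endpoints as unit vectors p₁, p₂ with components (cos φ cos λ, cos φ sin λ, sin φ).
The central angle between the endpoints is δ = arccos(p₁·p₂) ≈ 0.465 rad (26.6°). The total great-circle distance is δ·R ≈ 0.465 × 3440 ≈ 1598 nmi, so the target fraction is f = 900/1598 ≈ 0.563.
Interpolate at f ≈ 0.563 with slerp weights a = sin((1−f)δ)/sin δ ≈ 0.450, b = sin(fδ)/sin δ ≈ 0.577.
p = a·p₁ + b·p₂ ≈ (0.204, 0.735, 0.647); φ = arcsin(p_z) ≈ 40.29°, λ = atan2(p_y, p_x) ≈ 74.48°.

≈ lat 40°, lon 74°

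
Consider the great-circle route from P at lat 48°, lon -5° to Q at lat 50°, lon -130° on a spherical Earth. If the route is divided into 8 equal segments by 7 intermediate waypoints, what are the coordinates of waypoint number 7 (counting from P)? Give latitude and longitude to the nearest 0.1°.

Write both endpoints as unit vectors p₁, p₂ with components (cos φ cos λ, cos φ sin λ, sin φ).
The central angle between the endpoints is δ = arccos(p₁·p₂) ≈ 1.242 rad (71.2°).
Interpolate at f = 7/8 with slerp weights a = sin((1−f)δ)/sin δ ≈ 0.163, b = sin(fδ)/sin δ ≈ 0.935.
p = a·p₁ + b·p₂ ≈ (-0.278, -0.470, 0.838); φ = arcsin(p_z) ≈ 56.92°, λ = atan2(p_y, p_x) ≈ -120.56°.

≈ lat 56.9°, lon -120.6°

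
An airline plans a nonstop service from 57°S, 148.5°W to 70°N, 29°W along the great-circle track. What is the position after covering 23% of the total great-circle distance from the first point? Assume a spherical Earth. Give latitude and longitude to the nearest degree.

≈ 26°S, 125°W

Convert each endpoint to a unit vector on the sphere (x = cos φ cos λ, y = cos φ sin λ, z = sin φ).
The central angle between the endpoints is δ = arccos(p₁·p₂) ≈ 2.646 rad (151.6°).
Interpolate at f = 0.23 with slerp weights a = sin((1−f)δ)/sin δ ≈ 1.879, b = sin(fδ)/sin δ ≈ 1.203.
p = a·p₁ + b·p₂ ≈ (-0.513, -0.734, -0.445); φ = arcsin(p_z) ≈ -26.44°, λ = atan2(p_y, p_x) ≈ -124.93°.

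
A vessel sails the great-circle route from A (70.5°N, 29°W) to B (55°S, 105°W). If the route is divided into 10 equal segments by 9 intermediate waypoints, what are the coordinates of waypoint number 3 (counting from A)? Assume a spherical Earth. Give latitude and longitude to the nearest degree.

The haversine formula gives a central angle δ ≈ 2.383 rad (136.5°) between the endpoints.
Interpolate at f = 3/10 with slerp weights a = sin((1−f)δ)/sin δ ≈ 1.447, b = sin(fδ)/sin δ ≈ 0.953.
p = a·p₁ + b·p₂ ≈ (0.281, -0.762, 0.583); φ = arcsin(p_z) ≈ 35.68°, λ = atan2(p_y, p_x) ≈ -69.77°.

≈ (36°N, 70°W)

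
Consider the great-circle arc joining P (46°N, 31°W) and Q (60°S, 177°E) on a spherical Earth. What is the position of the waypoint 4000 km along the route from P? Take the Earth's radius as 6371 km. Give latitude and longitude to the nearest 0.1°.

≈ (15.5°N, 53.9°W)

Write both endpoints as unit vectors p₁, p₂ with components (cos φ cos λ, cos φ sin λ, sin φ).
The central angle between the endpoints is δ = arccos(p₁·p₂) ≈ 2.764 rad (158.4°). The total great-circle distance is δ·R ≈ 2.764 × 6371 ≈ 17611 km, so the target fraction is f = 4000/17611 ≈ 0.227.
Interpolate at f ≈ 0.227 with slerp weights a = sin((1−f)δ)/sin δ ≈ 2.291, b = sin(fδ)/sin δ ≈ 1.594.
p = a·p₁ + b·p₂ ≈ (0.568, -0.778, 0.268); φ = arcsin(p_z) ≈ 15.52°, λ = atan2(p_y, p_x) ≈ -53.85°.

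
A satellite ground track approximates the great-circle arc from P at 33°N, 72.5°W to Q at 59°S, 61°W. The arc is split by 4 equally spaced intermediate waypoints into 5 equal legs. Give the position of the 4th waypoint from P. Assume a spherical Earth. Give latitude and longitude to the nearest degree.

Convert each endpoint to a unit vector on the sphere (x = cos φ cos λ, y = cos φ sin λ, z = sin φ).
The central angle between the endpoints is δ = arccos(p₁·p₂) ≈ 1.614 rad (92.5°).
Interpolate at f = 4/5 with slerp weights a = sin((1−f)δ)/sin δ ≈ 0.318, b = sin(fδ)/sin δ ≈ 0.962.
p = a·p₁ + b·p₂ ≈ (0.320, -0.687, -0.652); φ = arcsin(p_z) ≈ -40.67°, λ = atan2(p_y, p_x) ≈ -65.02°.

≈ 41°S, 65°W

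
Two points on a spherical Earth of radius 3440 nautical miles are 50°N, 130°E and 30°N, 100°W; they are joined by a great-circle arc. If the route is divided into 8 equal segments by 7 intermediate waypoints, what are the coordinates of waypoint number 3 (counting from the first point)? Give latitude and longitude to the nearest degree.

≈ 65°N, 172°W

The haversine formula gives a central angle δ ≈ 1.546 rad (88.6°) between the endpoints.
Interpolate at f = 3/8 with slerp weights a = sin((1−f)δ)/sin δ ≈ 0.823, b = sin(fδ)/sin δ ≈ 0.548.
p = a·p₁ + b·p₂ ≈ (-0.422, -0.062, 0.904); φ = arcsin(p_z) ≈ 64.73°, λ = atan2(p_y, p_x) ≈ -171.64°.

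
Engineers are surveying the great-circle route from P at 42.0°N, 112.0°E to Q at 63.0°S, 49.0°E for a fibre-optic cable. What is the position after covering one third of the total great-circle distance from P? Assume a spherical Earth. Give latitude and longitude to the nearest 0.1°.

Write both endpoints as unit vectors p₁, p₂ with components (cos φ cos λ, cos φ sin λ, sin φ).
The central angle between the endpoints is δ = arccos(p₁·p₂) ≈ 2.030 rad (116.3°).
Interpolate at f = 1/3 with slerp weights a = sin((1−f)δ)/sin δ ≈ 1.089, b = sin(fδ)/sin δ ≈ 0.698.
p = a·p₁ + b·p₂ ≈ (-0.095, 0.990, 0.106); φ = arcsin(p_z) ≈ 6.11°, λ = atan2(p_y, p_x) ≈ 95.49°.

≈ 6.1°N, 95.5°E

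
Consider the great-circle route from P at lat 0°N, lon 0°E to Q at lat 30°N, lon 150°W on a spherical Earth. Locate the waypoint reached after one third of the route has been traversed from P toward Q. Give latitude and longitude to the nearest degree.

Convert each endpoint to a unit vector on the sphere (x = cos φ cos λ, y = cos φ sin λ, z = sin φ).
The central angle between the endpoints is δ = arccos(p₁·p₂) ≈ 2.419 rad (138.6°).
Interpolate at f = 1/3 with slerp weights a = sin((1−f)δ)/sin δ ≈ 1.511, b = sin(fδ)/sin δ ≈ 1.091.
p = a·p₁ + b·p₂ ≈ (0.692, -0.472, 0.546); φ = arcsin(p_z) ≈ 33.06°, λ = atan2(p_y, p_x) ≈ -34.32°.

≈ lat 33°N, lon 34°W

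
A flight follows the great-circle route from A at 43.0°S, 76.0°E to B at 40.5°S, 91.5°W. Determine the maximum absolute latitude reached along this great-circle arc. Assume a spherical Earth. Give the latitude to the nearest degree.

≈ 83°S

The great circle lies in the plane with unit normal n̂ = (p₁ × p₂)/|p₁ × p₂|.
Here n̂_z ≈ -0.121; the vertex latitude is φ_max = arccos|n̂_z| ≈ 83.1°.
Check via Clairaut: cos φ_max = |cos φ₁| · sin C = cos(43.0°)·sin(170.5°) ≈ 0.121, again giving ≈ 83.1°.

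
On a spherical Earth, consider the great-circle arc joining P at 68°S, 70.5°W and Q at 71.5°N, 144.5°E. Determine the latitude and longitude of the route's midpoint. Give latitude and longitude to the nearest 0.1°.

From cos δ = sin φ₁ sin φ₂ + cos φ₁ cos φ₂ cos Δλ, the central angle is δ ≈ 2.925 rad (167.6°).
Interpolate at f = 1/2 with slerp weights a = sin((1−f)δ)/sin δ ≈ 4.626, b = sin(fδ)/sin δ ≈ 4.626.
p = a·p₁ + b·p₂ ≈ (-0.617, -0.781, 0.098); φ = arcsin(p_z) ≈ 5.61°, λ = atan2(p_y, p_x) ≈ -128.28°.

≈ 5.6°N, 128.3°W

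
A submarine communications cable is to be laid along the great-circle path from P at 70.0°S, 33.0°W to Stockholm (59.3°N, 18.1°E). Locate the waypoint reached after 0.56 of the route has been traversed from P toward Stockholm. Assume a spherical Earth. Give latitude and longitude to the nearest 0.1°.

≈ 2.0°N, 0.5°W

Convert each endpoint to a unit vector on the sphere (x = cos φ cos λ, y = cos φ sin λ, z = sin φ).
The central angle between the endpoints is δ = arccos(p₁·p₂) ≈ 2.344 rad (134.3°).
Interpolate at f = 0.56 with slerp weights a = sin((1−f)δ)/sin δ ≈ 1.199, b = sin(fδ)/sin δ ≈ 1.351.
p = a·p₁ + b·p₂ ≈ (0.999, -0.009, 0.035); φ = arcsin(p_z) ≈ 2.01°, λ = atan2(p_y, p_x) ≈ -0.52°.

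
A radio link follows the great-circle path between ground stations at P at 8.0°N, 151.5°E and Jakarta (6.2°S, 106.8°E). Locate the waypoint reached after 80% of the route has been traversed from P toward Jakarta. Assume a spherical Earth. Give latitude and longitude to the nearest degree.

≈ 3°S, 116°E

The haversine formula gives a central angle δ ≈ 0.817 rad (46.8°) between the endpoints.
Interpolate at f = 0.80 with slerp weights a = sin((1−f)δ)/sin δ ≈ 0.223, b = sin(fδ)/sin δ ≈ 0.834.
p = a·p₁ + b·p₂ ≈ (-0.434, 0.899, -0.059); φ = arcsin(p_z) ≈ -3.38°, λ = atan2(p_y, p_x) ≈ 115.76°.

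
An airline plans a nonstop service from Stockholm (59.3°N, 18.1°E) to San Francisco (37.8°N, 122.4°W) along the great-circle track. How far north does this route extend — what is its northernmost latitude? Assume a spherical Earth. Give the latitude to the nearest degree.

≈ 75°N

The great circle lies in the plane with unit normal n̂ = (p₁ × p₂)/|p₁ × p₂|.
Here n̂_z ≈ -0.263; the vertex latitude is φ_max = arccos|n̂_z| ≈ 74.8°.
Check via Clairaut: cos φ_max = |cos φ₁| · sin C = cos(59.3°)·sin(31.0°) ≈ 0.263, again giving ≈ 74.8°.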